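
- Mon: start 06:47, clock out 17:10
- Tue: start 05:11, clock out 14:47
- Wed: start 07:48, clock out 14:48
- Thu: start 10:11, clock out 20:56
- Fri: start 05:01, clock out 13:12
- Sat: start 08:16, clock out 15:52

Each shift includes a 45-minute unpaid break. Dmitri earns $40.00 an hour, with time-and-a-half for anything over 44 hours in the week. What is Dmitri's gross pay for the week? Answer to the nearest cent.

Mon: 06:47–17:10 = 10 h 23 min; less 45 min break → 9 h 38 min
Tue: 05:11–14:47 = 9 h 36 min; less 45 min break → 8 h 51 min
Wed: 07:48–14:48 = 7 h 0 min; less 45 min break → 6 h 15 min
Thu: 10:11–20:56 = 10 h 45 min; less 45 min break → 10 h 0 min
Fri: 05:01–13:12 = 8 h 11 min; less 45 min break → 7 h 26 min
Sat: 08:16–15:52 = 7 h 36 min; less 45 min break → 6 h 51 min
Total worked: 49 h 1 min = 2941 min.
Regular 44 h 0 min = 2640 min at $40.00/h; overtime 5 h 1 min = 301 min at $60.00/h.
Pay = (2640 × $40.00 + 301 × $60.00) ÷ 60 = $2061.00.

$2061.00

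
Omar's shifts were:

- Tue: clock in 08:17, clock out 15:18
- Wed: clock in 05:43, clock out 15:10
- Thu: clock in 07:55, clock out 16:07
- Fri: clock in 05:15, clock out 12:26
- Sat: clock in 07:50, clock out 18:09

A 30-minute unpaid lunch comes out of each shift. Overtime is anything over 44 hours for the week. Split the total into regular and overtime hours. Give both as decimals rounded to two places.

Tue: 08:17–15:18 = 7 h 1 min; less 30 min break → 6 h 31 min
Wed: 05:43–15:10 = 9 h 27 min; less 30 min break → 8 h 57 min
Thu: 07:55–16:07 = 8 h 12 min; less 30 min break → 7 h 42 min
Fri: 05:15–12:26 = 7 h 11 min; less 30 min break → 6 h 41 min
Sat: 07:50–18:09 = 10 h 19 min; less 30 min break → 9 h 49 min
Total worked: 39 h 40 min = 39.67 h.
Threshold 44 h → overtime 0 h 0 min, regular 39 h 40 min.

Regular 39.67 hours, overtime 0.00 hours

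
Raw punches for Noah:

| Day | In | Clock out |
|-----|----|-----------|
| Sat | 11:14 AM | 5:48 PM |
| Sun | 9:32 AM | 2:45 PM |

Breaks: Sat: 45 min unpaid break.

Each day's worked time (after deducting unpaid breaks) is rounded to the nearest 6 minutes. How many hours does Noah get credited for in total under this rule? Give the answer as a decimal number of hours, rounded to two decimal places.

Sat: 11:14 AM–5:48 PM = 6 h 34 min − 45 min = 5 h 49 min → rounds to 5 h 48 min
Sun: 9:32 AM–2:45 PM = 5 h 13 min → rounds to 5 h 12 min
Total credited: 11 h 0 min.

11.00 hours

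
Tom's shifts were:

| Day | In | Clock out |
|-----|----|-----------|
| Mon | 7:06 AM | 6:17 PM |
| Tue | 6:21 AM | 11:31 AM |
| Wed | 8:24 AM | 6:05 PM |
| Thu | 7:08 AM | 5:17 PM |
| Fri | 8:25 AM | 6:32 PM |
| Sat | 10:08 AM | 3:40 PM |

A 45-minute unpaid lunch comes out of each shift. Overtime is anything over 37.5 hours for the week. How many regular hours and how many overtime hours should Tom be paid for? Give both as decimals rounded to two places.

Mon: 7:06 AM–6:17 PM = 11 h 11 min; less 45 min break → 10 h 26 min
Tue: 6:21 AM–11:31 AM = 5 h 10 min; less 45 min break → 4 h 25 min
Wed: 8:24 AM–6:05 PM = 9 h 41 min; less 45 min break → 8 h 56 min
Thu: 7:08 AM–5:17 PM = 10 h 9 min; less 45 min break → 9 h 24 min
Fri: 8:25 AM–6:32 PM = 10 h 7 min; less 45 min break → 9 h 22 min
Sat: 10:08 AM–3:40 PM = 5 h 32 min; less 45 min break → 4 h 47 min
Total worked: 47 h 20 min = 47.33 h.
Threshold 37.5 h → overtime 9 h 50 min, regular 37 h 30 min.

Regular 37.50 hours, overtime 9.83 hours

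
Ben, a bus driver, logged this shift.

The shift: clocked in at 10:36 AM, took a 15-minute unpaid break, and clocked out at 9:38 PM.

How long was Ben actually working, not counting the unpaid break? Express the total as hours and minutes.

The shift: 10:36 AM–9:38 PM = 11 h 2 min; less 15 min break → 10 h 47 min

10 h 47 min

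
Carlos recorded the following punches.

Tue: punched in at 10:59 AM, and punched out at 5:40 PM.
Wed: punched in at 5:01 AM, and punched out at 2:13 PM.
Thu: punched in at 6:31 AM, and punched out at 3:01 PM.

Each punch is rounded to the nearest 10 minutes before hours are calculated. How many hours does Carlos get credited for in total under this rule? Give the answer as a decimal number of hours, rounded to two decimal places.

24.33 hours

Tue: in 10:59 AM→11:00 AM, out 5:40 PM→5:40 PM; 6 h 40 min
Wed: in 5:01 AM→5:00 AM, out 2:13 PM→2:10 PM; 9 h 10 min
Thu: in 6:31 AM→6:30 AM, out 3:01 PM→3:00 PM; 8 h 30 min
Total credited: 24 h 20 min.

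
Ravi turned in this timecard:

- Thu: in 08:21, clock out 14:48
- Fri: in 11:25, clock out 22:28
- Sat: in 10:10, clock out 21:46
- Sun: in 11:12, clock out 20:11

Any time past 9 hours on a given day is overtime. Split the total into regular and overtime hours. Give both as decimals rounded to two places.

Thu: 08:21–14:48 = 6 h 27 min
Fri: 11:25–22:28 = 11 h 3 min
Sat: 10:10–21:46 = 11 h 36 min
Sun: 11:12–20:11 = 8 h 59 min
Thu reg 6 h 27 min / OT 0 h 0 min; Fri reg 9 h 0 min / OT 2 h 3 min; Sat reg 9 h 0 min / OT 2 h 36 min; Sun reg 8 h 59 min / OT 0 h 0 min.
Totals: regular 33 h 26 min, overtime 4 h 39 min.

Regular 33.43 hours, overtime 4.65 hours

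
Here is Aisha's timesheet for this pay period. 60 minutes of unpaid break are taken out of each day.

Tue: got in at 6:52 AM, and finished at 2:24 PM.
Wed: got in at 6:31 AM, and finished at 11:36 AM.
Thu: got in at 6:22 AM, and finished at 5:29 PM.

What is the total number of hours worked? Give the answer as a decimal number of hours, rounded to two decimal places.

20.73 hours

Tue: 6:52 AM–2:24 PM = 7 h 32 min; less 60 min break → 6 h 32 min
Wed: 6:31 AM–11:36 AM = 5 h 5 min; less 60 min break → 4 h 5 min
Thu: 6:22 AM–5:29 PM = 11 h 7 min; less 60 min break → 10 h 7 min
Total: 6 h 32 min + 4 h 5 min + 10 h 7 min = 20 h 44 min.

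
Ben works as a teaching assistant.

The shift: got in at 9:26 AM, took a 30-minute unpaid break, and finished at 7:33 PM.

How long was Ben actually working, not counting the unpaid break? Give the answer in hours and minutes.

9 h 37 min

The shift: 9:26 AM–7:33 PM = 10 h 7 min; less 30 min break → 9 h 37 min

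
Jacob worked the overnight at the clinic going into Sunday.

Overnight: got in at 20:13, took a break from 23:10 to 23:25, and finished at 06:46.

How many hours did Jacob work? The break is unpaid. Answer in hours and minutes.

Overnight: 20:13 → midnight = 3 h 47 min; midnight → 06:46 = 6 h 46 min; span 10 h 33 min; less 15 min break → 10 h 18 min

10 h 18 min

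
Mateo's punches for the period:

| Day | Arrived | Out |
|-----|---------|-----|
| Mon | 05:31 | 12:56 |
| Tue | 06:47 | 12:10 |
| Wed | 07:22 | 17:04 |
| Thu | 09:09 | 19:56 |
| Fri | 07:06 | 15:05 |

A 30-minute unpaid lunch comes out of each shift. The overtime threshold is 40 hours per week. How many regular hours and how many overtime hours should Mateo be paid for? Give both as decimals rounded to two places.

Mon: 05:31–12:56 = 7 h 25 min; less 30 min break → 6 h 55 min
Tue: 06:47–12:10 = 5 h 23 min; less 30 min break → 4 h 53 min
Wed: 07:22–17:04 = 9 h 42 min; less 30 min break → 9 h 12 min
Thu: 09:09–19:56 = 10 h 47 min; less 30 min break → 10 h 17 min
Fri: 07:06–15:05 = 7 h 59 min; less 30 min break → 7 h 29 min
Total worked: 38 h 46 min = 38.77 h.
Threshold 40 h → overtime 0 h 0 min, regular 38 h 46 min.

Regular 38.77 hours, overtime 0.00 hours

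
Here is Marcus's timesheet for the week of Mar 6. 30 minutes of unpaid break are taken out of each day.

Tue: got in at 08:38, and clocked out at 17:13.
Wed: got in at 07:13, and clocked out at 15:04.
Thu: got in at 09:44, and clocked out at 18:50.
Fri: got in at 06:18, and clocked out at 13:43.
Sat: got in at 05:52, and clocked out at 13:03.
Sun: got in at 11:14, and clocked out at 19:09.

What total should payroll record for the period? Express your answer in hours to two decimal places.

Tue: 08:38–17:13 = 8 h 35 min; less 30 min break → 8 h 5 min
Wed: 07:13–15:04 = 7 h 51 min; less 30 min break → 7 h 21 min
Thu: 09:44–18:50 = 9 h 6 min; less 30 min break → 8 h 36 min
Fri: 06:18–13:43 = 7 h 25 min; less 30 min break → 6 h 55 min
Sat: 05:52–13:03 = 7 h 11 min; less 30 min break → 6 h 41 min
Sun: 11:14–19:09 = 7 h 55 min; less 30 min break → 7 h 25 min
Total: 8 h 5 min + 7 h 21 min + 8 h 36 min + 6 h 55 min + 6 h 41 min + 7 h 25 min = 45 h 3 min.

45.05 hours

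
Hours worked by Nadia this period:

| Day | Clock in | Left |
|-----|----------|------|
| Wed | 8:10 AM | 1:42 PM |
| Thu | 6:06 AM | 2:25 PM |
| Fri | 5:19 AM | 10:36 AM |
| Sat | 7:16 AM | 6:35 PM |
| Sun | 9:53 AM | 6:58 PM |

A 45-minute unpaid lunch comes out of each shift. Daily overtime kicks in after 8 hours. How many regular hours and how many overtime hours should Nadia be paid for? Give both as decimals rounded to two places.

Wed: 8:10 AM–1:42 PM = 5 h 32 min; less 45 min break → 4 h 47 min
Thu: 6:06 AM–2:25 PM = 8 h 19 min; less 45 min break → 7 h 34 min
Fri: 5:19 AM–10:36 AM = 5 h 17 min; less 45 min break → 4 h 32 min
Sat: 7:16 AM–6:35 PM = 11 h 19 min; less 45 min break → 10 h 34 min
Sun: 9:53 AM–6:58 PM = 9 h 5 min; less 45 min break → 8 h 20 min
Wed reg 4 h 47 min / OT 0 h 0 min; Thu reg 7 h 34 min / OT 0 h 0 min; Fri reg 4 h 32 min / OT 0 h 0 min; Sat reg 8 h 0 min / OT 2 h 34 min; Sun reg 8 h 0 min / OT 0 h 20 min.
Totals: regular 32 h 53 min, overtime 2 h 54 min.

Regular 32.88 hours, overtime 2.90 hours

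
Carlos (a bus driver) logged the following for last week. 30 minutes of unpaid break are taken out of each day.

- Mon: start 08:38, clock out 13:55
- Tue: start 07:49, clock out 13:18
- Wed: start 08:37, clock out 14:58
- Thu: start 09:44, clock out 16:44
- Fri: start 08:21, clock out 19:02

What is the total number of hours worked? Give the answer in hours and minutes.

32 h 18 min

Mon: 08:38–13:55 = 5 h 17 min; less 30 min break → 4 h 47 min
Tue: 07:49–13:18 = 5 h 29 min; less 30 min break → 4 h 59 min
Wed: 08:37–14:58 = 6 h 21 min; less 30 min break → 5 h 51 min
Thu: 09:44–16:44 = 7 h 0 min; less 30 min break → 6 h 30 min
Fri: 08:21–19:02 = 10 h 41 min; less 30 min break → 10 h 11 min
Total: 4 h 47 min + 4 h 59 min + 5 h 51 min + 6 h 30 min + 10 h 11 min = 32 h 18 min.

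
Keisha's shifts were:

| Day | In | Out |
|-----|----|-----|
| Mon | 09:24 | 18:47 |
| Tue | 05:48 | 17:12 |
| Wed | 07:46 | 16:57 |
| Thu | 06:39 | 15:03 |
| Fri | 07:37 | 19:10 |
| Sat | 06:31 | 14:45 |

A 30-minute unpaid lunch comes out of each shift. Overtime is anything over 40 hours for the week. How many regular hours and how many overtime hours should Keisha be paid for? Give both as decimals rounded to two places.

Regular 40.00 hours, overtime 15.15 hours

Mon: 09:24–18:47 = 9 h 23 min; less 30 min break → 8 h 53 min
Tue: 05:48–17:12 = 11 h 24 min; less 30 min break → 10 h 54 min
Wed: 07:46–16:57 = 9 h 11 min; less 30 min break → 8 h 41 min
Thu: 06:39–15:03 = 8 h 24 min; less 30 min break → 7 h 54 min
Fri: 07:37–19:10 = 11 h 33 min; less 30 min break → 11 h 3 min
Sat: 06:31–14:45 = 8 h 14 min; less 30 min break → 7 h 44 min
Total worked: 55 h 9 min = 55.15 h.
Threshold 40 h → overtime 15 h 9 min, regular 40 h 0 min.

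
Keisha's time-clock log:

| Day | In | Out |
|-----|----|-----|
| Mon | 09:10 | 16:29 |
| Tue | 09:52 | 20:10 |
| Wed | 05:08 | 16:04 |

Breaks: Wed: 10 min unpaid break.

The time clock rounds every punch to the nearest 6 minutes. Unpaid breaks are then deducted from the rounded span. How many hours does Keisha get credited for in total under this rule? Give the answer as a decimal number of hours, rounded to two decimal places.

Mon: in 09:10→09:12, out 16:29→16:30; 7 h 18 min
Tue: in 09:52→09:54, out 20:10→20:12; 10 h 18 min
Wed: in 05:08→05:06, out 16:04→16:06; 11 h 0 min − 10 min = 10 h 50 min
Total credited: 28 h 26 min.

28.43 hours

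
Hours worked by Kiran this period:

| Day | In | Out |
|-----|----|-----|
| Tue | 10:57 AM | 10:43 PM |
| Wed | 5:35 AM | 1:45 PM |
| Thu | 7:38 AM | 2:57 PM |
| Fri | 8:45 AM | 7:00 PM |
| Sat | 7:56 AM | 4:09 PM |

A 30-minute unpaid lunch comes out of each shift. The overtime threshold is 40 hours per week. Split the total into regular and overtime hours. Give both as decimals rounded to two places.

Regular 40.00 hours, overtime 3.22 hours

Tue: 10:57 AM–10:43 PM = 11 h 46 min; less 30 min break → 11 h 16 min
Wed: 5:35 AM–1:45 PM = 8 h 10 min; less 30 min break → 7 h 40 min
Thu: 7:38 AM–2:57 PM = 7 h 19 min; less 30 min break → 6 h 49 min
Fri: 8:45 AM–7:00 PM = 10 h 15 min; less 30 min break → 9 h 45 min
Sat: 7:56 AM–4:09 PM = 8 h 13 min; less 30 min break → 7 h 43 min
Total worked: 43 h 13 min = 43.22 h.
Threshold 40 h → overtime 3 h 13 min, regular 40 h 0 min.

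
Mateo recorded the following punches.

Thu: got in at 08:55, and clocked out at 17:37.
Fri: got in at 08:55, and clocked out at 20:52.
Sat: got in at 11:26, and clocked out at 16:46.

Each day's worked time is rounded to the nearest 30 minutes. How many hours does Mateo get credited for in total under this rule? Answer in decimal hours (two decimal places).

Thu: 08:55–17:37 = 8 h 42 min → rounds to 8 h 30 min
Fri: 08:55–20:52 = 11 h 57 min → rounds to 12 h 0 min
Sat: 11:26–16:46 = 5 h 20 min → rounds to 5 h 30 min
Total credited: 26 h 0 min.

26.00 hours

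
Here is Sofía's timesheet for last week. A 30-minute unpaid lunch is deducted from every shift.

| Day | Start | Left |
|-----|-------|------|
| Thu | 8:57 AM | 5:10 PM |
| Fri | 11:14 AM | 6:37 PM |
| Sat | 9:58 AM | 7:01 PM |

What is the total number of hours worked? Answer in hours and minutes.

23 h 9 min

Thu: 8:57 AM–5:10 PM = 8 h 13 min; less 30 min break → 7 h 43 min
Fri: 11:14 AM–6:37 PM = 7 h 23 min; less 30 min break → 6 h 53 min
Sat: 9:58 AM–7:01 PM = 9 h 3 min; less 30 min break → 8 h 33 min
Total: 7 h 43 min + 6 h 53 min + 8 h 33 min = 23 h 9 min.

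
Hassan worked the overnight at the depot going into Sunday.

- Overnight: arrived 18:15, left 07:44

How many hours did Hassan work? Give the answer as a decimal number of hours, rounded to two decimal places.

13.48 hours

Overnight: 18:15 → midnight = 5 h 45 min; midnight → 07:44 = 7 h 44 min; span 13 h 29 min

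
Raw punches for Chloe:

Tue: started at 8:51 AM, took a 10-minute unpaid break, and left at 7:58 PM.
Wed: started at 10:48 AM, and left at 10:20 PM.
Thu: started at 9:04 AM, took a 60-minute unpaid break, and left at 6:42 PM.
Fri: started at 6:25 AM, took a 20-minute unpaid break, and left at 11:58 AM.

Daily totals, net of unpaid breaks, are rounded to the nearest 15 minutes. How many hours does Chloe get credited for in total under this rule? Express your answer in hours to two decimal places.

Tue: 8:51 AM–7:58 PM = 11 h 7 min − 10 min = 10 h 57 min → rounds to 11 h 0 min
Wed: 10:48 AM–10:20 PM = 11 h 32 min → rounds to 11 h 30 min
Thu: 9:04 AM–6:42 PM = 9 h 38 min − 60 min = 8 h 38 min → rounds to 8 h 45 min
Fri: 6:25 AM–11:58 AM = 5 h 33 min − 20 min = 5 h 13 min → rounds to 5 h 15 min
Total credited: 36 h 30 min.

36.50 hours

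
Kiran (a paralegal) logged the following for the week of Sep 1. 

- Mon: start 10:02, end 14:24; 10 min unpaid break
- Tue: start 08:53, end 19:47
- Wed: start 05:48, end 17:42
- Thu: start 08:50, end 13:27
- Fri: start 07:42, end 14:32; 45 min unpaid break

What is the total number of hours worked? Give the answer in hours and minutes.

37 h 42 min

Mon: 10:02–14:24 = 4 h 22 min; less 10 min break → 4 h 12 min
Tue: 08:53–19:47 = 10 h 54 min
Wed: 05:48–17:42 = 11 h 54 min
Thu: 08:50–13:27 = 4 h 37 min
Fri: 07:42–14:32 = 6 h 50 min; less 45 min break → 6 h 5 min
Total: 4 h 12 min + 10 h 54 min + 11 h 54 min + 4 h 37 min + 6 h 5 min = 37 h 42 min.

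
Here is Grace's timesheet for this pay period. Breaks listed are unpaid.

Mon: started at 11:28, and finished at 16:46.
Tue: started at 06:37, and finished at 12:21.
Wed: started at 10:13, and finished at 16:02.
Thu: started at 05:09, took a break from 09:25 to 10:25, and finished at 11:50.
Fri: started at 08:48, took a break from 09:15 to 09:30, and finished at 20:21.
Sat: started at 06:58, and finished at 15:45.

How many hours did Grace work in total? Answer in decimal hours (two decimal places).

Mon: 11:28–16:46 = 5 h 18 min
Tue: 06:37–12:21 = 5 h 44 min
Wed: 10:13–16:02 = 5 h 49 min
Thu: 05:09–11:50 = 6 h 41 min; less 60 min break → 5 h 41 min
Fri: 08:48–20:21 = 11 h 33 min; less 15 min break → 11 h 18 min
Sat: 06:58–15:45 = 8 h 47 min
Total: 5 h 18 min + 5 h 44 min + 5 h 49 min + 5 h 41 min + 11 h 18 min + 8 h 47 min = 42 h 37 min.

42.62 hours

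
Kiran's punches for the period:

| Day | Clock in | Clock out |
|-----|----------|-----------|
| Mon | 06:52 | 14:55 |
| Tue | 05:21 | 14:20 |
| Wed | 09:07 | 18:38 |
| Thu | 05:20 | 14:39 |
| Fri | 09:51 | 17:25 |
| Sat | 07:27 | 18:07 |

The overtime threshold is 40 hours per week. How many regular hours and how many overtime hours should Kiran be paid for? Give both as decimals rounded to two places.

Regular 40.00 hours, overtime 14.10 hours

Mon: 06:52–14:55 = 8 h 3 min
Tue: 05:21–14:20 = 8 h 59 min
Wed: 09:07–18:38 = 9 h 31 min
Thu: 05:20–14:39 = 9 h 19 min
Fri: 09:51–17:25 = 7 h 34 min
Sat: 07:27–18:07 = 10 h 40 min
Total worked: 54 h 6 min = 54.10 h.
Threshold 40 h → overtime 14 h 6 min, regular 40 h 0 min.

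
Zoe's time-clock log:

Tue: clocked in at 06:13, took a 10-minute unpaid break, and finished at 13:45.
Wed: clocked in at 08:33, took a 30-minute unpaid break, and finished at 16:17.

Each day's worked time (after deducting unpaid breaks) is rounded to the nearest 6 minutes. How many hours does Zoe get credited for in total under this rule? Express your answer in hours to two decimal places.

14.60 hours

Tue: 06:13–13:45 = 7 h 32 min − 10 min = 7 h 22 min → rounds to 7 h 24 min
Wed: 08:33–16:17 = 7 h 44 min − 30 min = 7 h 14 min → rounds to 7 h 12 min
Total credited: 14 h 36 min.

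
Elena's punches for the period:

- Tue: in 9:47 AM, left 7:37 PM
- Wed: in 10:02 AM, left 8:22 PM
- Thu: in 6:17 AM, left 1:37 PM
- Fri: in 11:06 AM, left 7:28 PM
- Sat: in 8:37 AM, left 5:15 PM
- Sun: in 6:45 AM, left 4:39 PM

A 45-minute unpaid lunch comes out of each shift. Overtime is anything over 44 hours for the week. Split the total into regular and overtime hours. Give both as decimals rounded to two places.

Tue: 9:47 AM–7:37 PM = 9 h 50 min; less 45 min break → 9 h 5 min
Wed: 10:02 AM–8:22 PM = 10 h 20 min; less 45 min break → 9 h 35 min
Thu: 6:17 AM–1:37 PM = 7 h 20 min; less 45 min break → 6 h 35 min
Fri: 11:06 AM–7:28 PM = 8 h 22 min; less 45 min break → 7 h 37 min
Sat: 8:37 AM–5:15 PM = 8 h 38 min; less 45 min break → 7 h 53 min
Sun: 6:45 AM–4:39 PM = 9 h 54 min; less 45 min break → 9 h 9 min
Total worked: 49 h 54 min = 49.90 h.
Threshold 44 h → overtime 5 h 54 min, regular 44 h 0 min.

Regular 44.00 hours, overtime 5.90 hours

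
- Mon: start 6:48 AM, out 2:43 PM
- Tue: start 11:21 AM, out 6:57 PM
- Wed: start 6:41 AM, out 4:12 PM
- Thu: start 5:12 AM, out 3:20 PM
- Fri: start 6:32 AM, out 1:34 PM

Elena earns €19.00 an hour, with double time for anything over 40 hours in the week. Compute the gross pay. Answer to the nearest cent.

Mon: 6:48 AM–2:43 PM = 7 h 55 min
Tue: 11:21 AM–6:57 PM = 7 h 36 min
Wed: 6:41 AM–4:12 PM = 9 h 31 min
Thu: 5:12 AM–3:20 PM = 10 h 8 min
Fri: 6:32 AM–1:34 PM = 7 h 2 min
Total worked: 42 h 12 min = 2532 min.
Regular 40 h 0 min = 2400 min at €19.00/h; overtime 2 h 12 min = 132 min at €38.00/h.
Pay = (2400 × €19.00 + 132 × €38.00) ÷ 60 = €843.60.

€843.60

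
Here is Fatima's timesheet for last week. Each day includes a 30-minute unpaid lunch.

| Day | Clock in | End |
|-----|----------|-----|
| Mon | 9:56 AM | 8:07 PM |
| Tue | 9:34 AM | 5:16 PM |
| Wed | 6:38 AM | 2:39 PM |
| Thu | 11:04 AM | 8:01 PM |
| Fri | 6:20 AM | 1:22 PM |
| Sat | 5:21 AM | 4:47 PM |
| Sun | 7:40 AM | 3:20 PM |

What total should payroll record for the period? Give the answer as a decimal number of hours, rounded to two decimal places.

Mon: 9:56 AM–8:07 PM = 10 h 11 min; less 30 min break → 9 h 41 min
Tue: 9:34 AM–5:16 PM = 7 h 42 min; less 30 min break → 7 h 12 min
Wed: 6:38 AM–2:39 PM = 8 h 1 min; less 30 min break → 7 h 31 min
Thu: 11:04 AM–8:01 PM = 8 h 57 min; less 30 min break → 8 h 27 min
Fri: 6:20 AM–1:22 PM = 7 h 2 min; less 30 min break → 6 h 32 min
Sat: 5:21 AM–4:47 PM = 11 h 26 min; less 30 min break → 10 h 56 min
Sun: 7:40 AM–3:20 PM = 7 h 40 min; less 30 min break → 7 h 10 min
Total: 9 h 41 min + 7 h 12 min + 7 h 31 min + 8 h 27 min + 6 h 32 min + 10 h 56 min + 7 h 10 min = 57 h 29 min.

57.48 hours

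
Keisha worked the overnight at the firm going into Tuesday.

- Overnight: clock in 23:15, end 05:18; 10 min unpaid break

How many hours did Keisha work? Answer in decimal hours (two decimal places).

5.88 hours

Overnight: 23:15 → midnight = 0 h 45 min; midnight → 05:18 = 5 h 18 min; span 6 h 3 min; less 10 min break → 5 h 53 min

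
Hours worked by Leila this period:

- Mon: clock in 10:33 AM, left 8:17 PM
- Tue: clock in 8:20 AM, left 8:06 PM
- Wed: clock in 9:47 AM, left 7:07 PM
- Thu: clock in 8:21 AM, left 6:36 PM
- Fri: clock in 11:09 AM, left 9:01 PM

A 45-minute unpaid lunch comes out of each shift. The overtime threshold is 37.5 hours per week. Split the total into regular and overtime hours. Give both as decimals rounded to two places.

Mon: 10:33 AM–8:17 PM = 9 h 44 min; less 45 min break → 8 h 59 min
Tue: 8:20 AM–8:06 PM = 11 h 46 min; less 45 min break → 11 h 1 min
Wed: 9:47 AM–7:07 PM = 9 h 20 min; less 45 min break → 8 h 35 min
Thu: 8:21 AM–6:36 PM = 10 h 15 min; less 45 min break → 9 h 30 min
Fri: 11:09 AM–9:01 PM = 9 h 52 min; less 45 min break → 9 h 7 min
Total worked: 47 h 12 min = 47.20 h.
Threshold 37.5 h → overtime 9 h 42 min, regular 37 h 30 min.

Regular 37.50 hours, overtime 9.70 hours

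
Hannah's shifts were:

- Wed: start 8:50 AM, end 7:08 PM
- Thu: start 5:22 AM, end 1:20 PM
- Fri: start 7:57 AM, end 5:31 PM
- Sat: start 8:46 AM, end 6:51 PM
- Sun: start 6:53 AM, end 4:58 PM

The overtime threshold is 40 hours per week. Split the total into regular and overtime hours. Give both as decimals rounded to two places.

Wed: 8:50 AM–7:08 PM = 10 h 18 min
Thu: 5:22 AM–1:20 PM = 7 h 58 min
Fri: 7:57 AM–5:31 PM = 9 h 34 min
Sat: 8:46 AM–6:51 PM = 10 h 5 min
Sun: 6:53 AM–4:58 PM = 10 h 5 min
Total worked: 48 h 0 min = 48.00 h.
Threshold 40 h → overtime 8 h 0 min, regular 40 h 0 min.

Regular 40.00 hours, overtime 8.00 hours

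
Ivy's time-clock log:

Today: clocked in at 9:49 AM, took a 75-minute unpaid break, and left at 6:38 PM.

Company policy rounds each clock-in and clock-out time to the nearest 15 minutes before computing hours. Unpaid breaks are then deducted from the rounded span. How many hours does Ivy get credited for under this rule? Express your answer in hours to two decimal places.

Today: in 9:49 AM→9:45 AM, out 6:38 PM→6:45 PM; 9 h 0 min − 75 min = 7 h 45 min

7.75 hours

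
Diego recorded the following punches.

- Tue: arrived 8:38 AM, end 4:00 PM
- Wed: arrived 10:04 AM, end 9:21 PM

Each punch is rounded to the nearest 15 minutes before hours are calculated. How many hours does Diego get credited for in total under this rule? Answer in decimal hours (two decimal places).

Tue: in 8:38 AM→8:45 AM, out 4:00 PM→4:00 PM; 7 h 15 min
Wed: in 10:04 AM→10:00 AM, out 9:21 PM→9:15 PM; 11 h 15 min
Total credited: 18 h 30 min.

18.50 hours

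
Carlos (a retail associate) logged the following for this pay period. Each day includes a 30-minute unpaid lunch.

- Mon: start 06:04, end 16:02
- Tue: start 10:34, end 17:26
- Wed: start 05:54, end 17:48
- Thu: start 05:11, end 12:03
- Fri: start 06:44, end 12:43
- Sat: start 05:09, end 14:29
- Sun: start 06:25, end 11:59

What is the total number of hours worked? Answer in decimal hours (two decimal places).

52.98 hours

Mon: 06:04–16:02 = 9 h 58 min; less 30 min break → 9 h 28 min
Tue: 10:34–17:26 = 6 h 52 min; less 30 min break → 6 h 22 min
Wed: 05:54–17:48 = 11 h 54 min; less 30 min break → 11 h 24 min
Thu: 05:11–12:03 = 6 h 52 min; less 30 min break → 6 h 22 min
Fri: 06:44–12:43 = 5 h 59 min; less 30 min break → 5 h 29 min
Sat: 05:09–14:29 = 9 h 20 min; less 30 min break → 8 h 50 min
Sun: 06:25–11:59 = 5 h 34 min; less 30 min break → 5 h 4 min
Total: 9 h 28 min + 6 h 22 min + 11 h 24 min + 6 h 22 min + 5 h 29 min + 8 h 50 min + 5 h 4 min = 52 h 59 min.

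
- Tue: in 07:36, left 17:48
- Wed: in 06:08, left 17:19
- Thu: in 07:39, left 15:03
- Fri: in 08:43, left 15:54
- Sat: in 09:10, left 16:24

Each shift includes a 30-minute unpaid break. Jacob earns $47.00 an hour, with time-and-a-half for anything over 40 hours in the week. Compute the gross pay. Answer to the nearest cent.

Tue: 07:36–17:48 = 10 h 12 min; less 30 min break → 9 h 42 min
Wed: 06:08–17:19 = 11 h 11 min; less 30 min break → 10 h 41 min
Thu: 07:39–15:03 = 7 h 24 min; less 30 min break → 6 h 54 min
Fri: 08:43–15:54 = 7 h 11 min; less 30 min break → 6 h 41 min
Sat: 09:10–16:24 = 7 h 14 min; less 30 min break → 6 h 44 min
Total worked: 40 h 42 min = 2442 min.
Regular 40 h 0 min = 2400 min at $47.00/h; overtime 0 h 42 min = 42 min at $70.50/h.
Pay = (2400 × $47.00 + 42 × $70.50) ÷ 60 = $1929.35.

$1929.35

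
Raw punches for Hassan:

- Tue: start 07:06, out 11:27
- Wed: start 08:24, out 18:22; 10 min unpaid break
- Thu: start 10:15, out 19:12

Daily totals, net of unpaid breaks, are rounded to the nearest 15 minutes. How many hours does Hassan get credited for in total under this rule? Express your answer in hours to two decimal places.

23.00 hours

Tue: 07:06–11:27 = 4 h 21 min → rounds to 4 h 15 min
Wed: 08:24–18:22 = 9 h 58 min − 10 min = 9 h 48 min → rounds to 9 h 45 min
Thu: 10:15–19:12 = 8 h 57 min → rounds to 9 h 0 min
Total credited: 23 h 0 min.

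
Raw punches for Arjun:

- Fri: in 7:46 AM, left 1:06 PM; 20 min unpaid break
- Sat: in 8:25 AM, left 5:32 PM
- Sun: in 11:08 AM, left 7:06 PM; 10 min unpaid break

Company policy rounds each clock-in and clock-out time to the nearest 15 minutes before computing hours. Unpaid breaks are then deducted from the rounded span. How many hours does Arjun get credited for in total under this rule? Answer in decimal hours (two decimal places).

Fri: in 7:46 AM→7:45 AM, out 1:06 PM→1:00 PM; 5 h 15 min − 20 min = 4 h 55 min
Sat: in 8:25 AM→8:30 AM, out 5:32 PM→5:30 PM; 9 h 0 min
Sun: in 11:08 AM→11:15 AM, out 7:06 PM→7:00 PM; 7 h 45 min − 10 min = 7 h 35 min
Total credited: 21 h 30 min.

21.50 hours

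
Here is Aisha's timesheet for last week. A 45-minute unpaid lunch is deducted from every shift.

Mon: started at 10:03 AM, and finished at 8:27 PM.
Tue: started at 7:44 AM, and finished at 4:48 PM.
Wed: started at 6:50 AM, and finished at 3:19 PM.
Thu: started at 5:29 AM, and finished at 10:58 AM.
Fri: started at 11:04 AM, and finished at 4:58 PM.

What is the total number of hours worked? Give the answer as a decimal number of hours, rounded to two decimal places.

Mon: 10:03 AM–8:27 PM = 10 h 24 min; less 45 min break → 9 h 39 min
Tue: 7:44 AM–4:48 PM = 9 h 4 min; less 45 min break → 8 h 19 min
Wed: 6:50 AM–3:19 PM = 8 h 29 min; less 45 min break → 7 h 44 min
Thu: 5:29 AM–10:58 AM = 5 h 29 min; less 45 min break → 4 h 44 min
Fri: 11:04 AM–4:58 PM = 5 h 54 min; less 45 min break → 5 h 9 min
Total: 9 h 39 min + 8 h 19 min + 7 h 44 min + 4 h 44 min + 5 h 9 min = 35 h 35 min.

35.58 hours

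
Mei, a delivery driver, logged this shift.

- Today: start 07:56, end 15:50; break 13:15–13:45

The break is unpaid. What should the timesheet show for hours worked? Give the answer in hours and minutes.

7 h 24 min

Today: 07:56–15:50 = 7 h 54 min; less 30 min break → 7 h 24 min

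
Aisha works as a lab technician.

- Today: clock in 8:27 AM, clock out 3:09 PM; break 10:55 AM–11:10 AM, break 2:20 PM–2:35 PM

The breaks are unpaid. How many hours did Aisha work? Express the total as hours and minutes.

6 h 12 min

Today: 8:27 AM–3:09 PM = 6 h 42 min; less 30 min break → 6 h 12 min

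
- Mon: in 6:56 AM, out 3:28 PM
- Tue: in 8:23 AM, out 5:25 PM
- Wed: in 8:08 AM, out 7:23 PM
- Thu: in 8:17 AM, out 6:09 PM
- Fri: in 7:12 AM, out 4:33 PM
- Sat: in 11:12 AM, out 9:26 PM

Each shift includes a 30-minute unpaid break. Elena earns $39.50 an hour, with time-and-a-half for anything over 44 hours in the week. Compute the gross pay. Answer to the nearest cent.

$2405.55

Mon: 6:56 AM–3:28 PM = 8 h 32 min; less 30 min break → 8 h 2 min
Tue: 8:23 AM–5:25 PM = 9 h 2 min; less 30 min break → 8 h 32 min
Wed: 8:08 AM–7:23 PM = 11 h 15 min; less 30 min break → 10 h 45 min
Thu: 8:17 AM–6:09 PM = 9 h 52 min; less 30 min break → 9 h 22 min
Fri: 7:12 AM–4:33 PM = 9 h 21 min; less 30 min break → 8 h 51 min
Sat: 11:12 AM–9:26 PM = 10 h 14 min; less 30 min break → 9 h 44 min
Total worked: 55 h 16 min = 3316 min.
Regular 44 h 0 min = 2640 min at $39.50/h; overtime 11 h 16 min = 676 min at $59.25/h.
Pay = (2640 × $39.50 + 676 × $59.25) ÷ 60 = $2405.55.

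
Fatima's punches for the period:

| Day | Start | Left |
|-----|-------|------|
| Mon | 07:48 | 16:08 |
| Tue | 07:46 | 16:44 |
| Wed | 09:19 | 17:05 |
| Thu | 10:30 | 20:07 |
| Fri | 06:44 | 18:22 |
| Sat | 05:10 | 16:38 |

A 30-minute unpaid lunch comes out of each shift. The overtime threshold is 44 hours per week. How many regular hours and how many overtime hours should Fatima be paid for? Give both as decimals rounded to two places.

Regular 44.00 hours, overtime 10.78 hours

Mon: 07:48–16:08 = 8 h 20 min; less 30 min break → 7 h 50 min
Tue: 07:46–16:44 = 8 h 58 min; less 30 min break → 8 h 28 min
Wed: 09:19–17:05 = 7 h 46 min; less 30 min break → 7 h 16 min
Thu: 10:30–20:07 = 9 h 37 min; less 30 min break → 9 h 7 min
Fri: 06:44–18:22 = 11 h 38 min; less 30 min break → 11 h 8 min
Sat: 05:10–16:38 = 11 h 28 min; less 30 min break → 10 h 58 min
Total worked: 54 h 47 min = 54.78 h.
Threshold 44 h → overtime 10 h 47 min, regular 44 h 0 min.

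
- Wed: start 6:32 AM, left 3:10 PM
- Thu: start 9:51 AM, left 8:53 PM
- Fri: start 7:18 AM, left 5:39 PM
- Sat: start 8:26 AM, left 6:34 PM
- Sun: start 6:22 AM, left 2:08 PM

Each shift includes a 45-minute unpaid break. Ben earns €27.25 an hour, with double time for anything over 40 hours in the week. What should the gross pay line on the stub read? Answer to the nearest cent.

Wed: 6:32 AM–3:10 PM = 8 h 38 min; less 45 min break → 7 h 53 min
Thu: 9:51 AM–8:53 PM = 11 h 2 min; less 45 min break → 10 h 17 min
Fri: 7:18 AM–5:39 PM = 10 h 21 min; less 45 min break → 9 h 36 min
Sat: 8:26 AM–6:34 PM = 10 h 8 min; less 45 min break → 9 h 23 min
Sun: 6:22 AM–2:08 PM = 7 h 46 min; less 45 min break → 7 h 1 min
Total worked: 44 h 10 min = 2650 min.
Regular 40 h 0 min = 2400 min at €27.25/h; overtime 4 h 10 min = 250 min at €54.50/h.
Pay = (2400 × €27.25 + 250 × €54.50) ÷ 60 = €1317.08.

€1317.08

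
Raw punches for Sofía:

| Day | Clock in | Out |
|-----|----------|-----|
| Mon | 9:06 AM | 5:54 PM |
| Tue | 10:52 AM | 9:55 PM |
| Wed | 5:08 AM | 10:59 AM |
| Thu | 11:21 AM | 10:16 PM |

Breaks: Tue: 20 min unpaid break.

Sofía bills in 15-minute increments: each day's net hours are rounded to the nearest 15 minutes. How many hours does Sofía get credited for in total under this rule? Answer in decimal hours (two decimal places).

36.25 hours

Mon: 9:06 AM–5:54 PM = 8 h 48 min → rounds to 8 h 45 min
Tue: 10:52 AM–9:55 PM = 11 h 3 min − 20 min = 10 h 43 min → rounds to 10 h 45 min
Wed: 5:08 AM–10:59 AM = 5 h 51 min → rounds to 5 h 45 min
Thu: 11:21 AM–10:16 PM = 10 h 55 min → rounds to 11 h 0 min
Total credited: 36 h 15 min.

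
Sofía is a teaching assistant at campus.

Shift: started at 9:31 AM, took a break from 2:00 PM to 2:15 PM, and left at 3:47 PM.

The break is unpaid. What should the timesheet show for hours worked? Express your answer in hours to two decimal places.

Shift: 9:31 AM–3:47 PM = 6 h 16 min; less 15 min break → 6 h 1 min

6.02 hours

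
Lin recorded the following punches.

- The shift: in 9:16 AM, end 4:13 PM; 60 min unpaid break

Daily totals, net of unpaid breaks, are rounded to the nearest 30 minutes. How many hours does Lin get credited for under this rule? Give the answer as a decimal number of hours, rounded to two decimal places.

6.00 hours

The shift: 9:16 AM–4:13 PM = 6 h 57 min − 60 min = 5 h 57 min → rounds to 6 h 0 min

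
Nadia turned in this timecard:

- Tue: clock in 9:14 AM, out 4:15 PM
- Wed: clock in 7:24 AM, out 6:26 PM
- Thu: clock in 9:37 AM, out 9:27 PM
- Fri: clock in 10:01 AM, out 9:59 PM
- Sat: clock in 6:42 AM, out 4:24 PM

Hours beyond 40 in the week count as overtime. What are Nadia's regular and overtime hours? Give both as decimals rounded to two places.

Regular 40.00 hours, overtime 11.55 hours

Tue: 9:14 AM–4:15 PM = 7 h 1 min
Wed: 7:24 AM–6:26 PM = 11 h 2 min
Thu: 9:37 AM–9:27 PM = 11 h 50 min
Fri: 10:01 AM–9:59 PM = 11 h 58 min
Sat: 6:42 AM–4:24 PM = 9 h 42 min
Total worked: 51 h 33 min = 51.55 h.
Threshold 40 h → overtime 11 h 33 min, regular 40 h 0 min.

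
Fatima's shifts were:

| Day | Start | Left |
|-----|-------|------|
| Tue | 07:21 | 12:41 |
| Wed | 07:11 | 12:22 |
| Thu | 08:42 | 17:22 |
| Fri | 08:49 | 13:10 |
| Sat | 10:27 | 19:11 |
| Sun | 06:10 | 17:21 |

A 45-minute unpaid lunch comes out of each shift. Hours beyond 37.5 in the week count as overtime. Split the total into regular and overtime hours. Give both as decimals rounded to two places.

Regular 37.50 hours, overtime 1.45 hours

Tue: 07:21–12:41 = 5 h 20 min; less 45 min break → 4 h 35 min
Wed: 07:11–12:22 = 5 h 11 min; less 45 min break → 4 h 26 min
Thu: 08:42–17:22 = 8 h 40 min; less 45 min break → 7 h 55 min
Fri: 08:49–13:10 = 4 h 21 min; less 45 min break → 3 h 36 min
Sat: 10:27–19:11 = 8 h 44 min; less 45 min break → 7 h 59 min
Sun: 06:10–17:21 = 11 h 11 min; less 45 min break → 10 h 26 min
Total worked: 38 h 57 min = 38.95 h.
Threshold 37.5 h → overtime 1 h 27 min, regular 37 h 30 min.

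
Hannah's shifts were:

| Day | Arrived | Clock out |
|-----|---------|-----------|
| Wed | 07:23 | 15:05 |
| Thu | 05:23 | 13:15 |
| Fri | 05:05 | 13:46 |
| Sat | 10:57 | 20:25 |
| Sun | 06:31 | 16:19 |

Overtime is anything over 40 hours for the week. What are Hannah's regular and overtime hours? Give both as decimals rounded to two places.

Regular 40.00 hours, overtime 3.52 hours

Wed: 07:23–15:05 = 7 h 42 min
Thu: 05:23–13:15 = 7 h 52 min
Fri: 05:05–13:46 = 8 h 41 min
Sat: 10:57–20:25 = 9 h 28 min
Sun: 06:31–16:19 = 9 h 48 min
Total worked: 43 h 31 min = 43.52 h.
Threshold 40 h → overtime 3 h 31 min, regular 40 h 0 min.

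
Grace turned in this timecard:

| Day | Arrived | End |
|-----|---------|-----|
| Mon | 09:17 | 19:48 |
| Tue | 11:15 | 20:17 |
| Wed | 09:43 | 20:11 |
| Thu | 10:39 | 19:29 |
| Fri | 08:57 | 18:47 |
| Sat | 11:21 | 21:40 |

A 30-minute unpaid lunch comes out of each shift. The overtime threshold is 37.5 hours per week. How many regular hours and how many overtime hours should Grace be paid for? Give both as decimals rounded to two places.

Regular 37.50 hours, overtime 18.50 hours

Mon: 09:17–19:48 = 10 h 31 min; less 30 min break → 10 h 1 min
Tue: 11:15–20:17 = 9 h 2 min; less 30 min break → 8 h 32 min
Wed: 09:43–20:11 = 10 h 28 min; less 30 min break → 9 h 58 min
Thu: 10:39–19:29 = 8 h 50 min; less 30 min break → 8 h 20 min
Fri: 08:57–18:47 = 9 h 50 min; less 30 min break → 9 h 20 min
Sat: 11:21–21:40 = 10 h 19 min; less 30 min break → 9 h 49 min
Total worked: 56 h 0 min = 56.00 h.
Threshold 37.5 h → overtime 18 h 30 min, regular 37 h 30 min.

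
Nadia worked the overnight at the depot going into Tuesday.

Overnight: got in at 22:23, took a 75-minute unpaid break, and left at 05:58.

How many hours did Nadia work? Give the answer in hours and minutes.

Overnight: 22:23 → midnight = 1 h 37 min; midnight → 05:58 = 5 h 58 min; span 7 h 35 min; less 75 min break → 6 h 20 min

6 h 20 min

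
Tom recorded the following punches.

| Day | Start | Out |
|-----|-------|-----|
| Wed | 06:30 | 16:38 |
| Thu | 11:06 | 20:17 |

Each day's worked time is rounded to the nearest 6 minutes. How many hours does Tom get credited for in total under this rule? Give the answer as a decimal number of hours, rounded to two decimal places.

19.30 hours

Wed: 06:30–16:38 = 10 h 8 min → rounds to 10 h 6 min
Thu: 11:06–20:17 = 9 h 11 min → rounds to 9 h 12 min
Total credited: 19 h 18 min.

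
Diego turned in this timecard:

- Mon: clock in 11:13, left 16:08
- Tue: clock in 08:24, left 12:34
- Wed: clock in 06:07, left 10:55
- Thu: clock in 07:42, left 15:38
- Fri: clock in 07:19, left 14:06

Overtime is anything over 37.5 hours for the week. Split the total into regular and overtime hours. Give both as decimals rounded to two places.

Mon: 11:13–16:08 = 4 h 55 min
Tue: 08:24–12:34 = 4 h 10 min
Wed: 06:07–10:55 = 4 h 48 min
Thu: 07:42–15:38 = 7 h 56 min
Fri: 07:19–14:06 = 6 h 47 min
Total worked: 28 h 36 min = 28.60 h.
Threshold 37.5 h → overtime 0 h 0 min, regular 28 h 36 min.

Regular 28.60 hours, overtime 0.00 hours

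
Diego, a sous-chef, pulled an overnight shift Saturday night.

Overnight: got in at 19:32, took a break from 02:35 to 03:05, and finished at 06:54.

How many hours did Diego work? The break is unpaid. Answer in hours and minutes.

Overnight: 19:32 → midnight = 4 h 28 min; midnight → 06:54 = 6 h 54 min; span 11 h 22 min; less 30 min break → 10 h 52 min

10 h 52 min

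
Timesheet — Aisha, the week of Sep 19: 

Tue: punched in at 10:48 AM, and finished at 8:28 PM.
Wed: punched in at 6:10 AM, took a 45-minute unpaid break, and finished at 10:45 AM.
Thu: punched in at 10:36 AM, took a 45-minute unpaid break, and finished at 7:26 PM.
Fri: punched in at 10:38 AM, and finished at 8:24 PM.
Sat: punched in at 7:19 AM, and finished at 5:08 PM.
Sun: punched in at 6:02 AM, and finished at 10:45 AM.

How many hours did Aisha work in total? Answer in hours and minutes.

Tue: 10:48 AM–8:28 PM = 9 h 40 min
Wed: 6:10 AM–10:45 AM = 4 h 35 min; less 45 min break → 3 h 50 min
Thu: 10:36 AM–7:26 PM = 8 h 50 min; less 45 min break → 8 h 5 min
Fri: 10:38 AM–8:24 PM = 9 h 46 min
Sat: 7:19 AM–5:08 PM = 9 h 49 min
Sun: 6:02 AM–10:45 AM = 4 h 43 min
Total: 9 h 40 min + 3 h 50 min + 8 h 5 min + 9 h 46 min + 9 h 49 min + 4 h 43 min = 45 h 53 min.

45 h 53 min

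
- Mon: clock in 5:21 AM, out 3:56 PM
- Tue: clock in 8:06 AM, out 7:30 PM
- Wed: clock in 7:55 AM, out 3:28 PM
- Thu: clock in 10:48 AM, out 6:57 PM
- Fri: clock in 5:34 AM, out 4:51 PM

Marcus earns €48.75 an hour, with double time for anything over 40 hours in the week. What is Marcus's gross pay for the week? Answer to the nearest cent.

Mon: 5:21 AM–3:56 PM = 10 h 35 min
Tue: 8:06 AM–7:30 PM = 11 h 24 min
Wed: 7:55 AM–3:28 PM = 7 h 33 min
Thu: 10:48 AM–6:57 PM = 8 h 9 min
Fri: 5:34 AM–4:51 PM = 11 h 17 min
Total worked: 48 h 58 min = 2938 min.
Regular 40 h 0 min = 2400 min at €48.75/h; overtime 8 h 58 min = 538 min at €97.50/h.
Pay = (2400 × €48.75 + 538 × €97.50) ÷ 60 = €2824.25.

€2824.25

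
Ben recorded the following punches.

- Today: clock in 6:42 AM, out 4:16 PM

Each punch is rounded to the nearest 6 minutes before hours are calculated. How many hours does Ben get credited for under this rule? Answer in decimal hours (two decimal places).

Today: in 6:42 AM→6:42 AM, out 4:16 PM→4:18 PM; 9 h 36 min

9.60 hours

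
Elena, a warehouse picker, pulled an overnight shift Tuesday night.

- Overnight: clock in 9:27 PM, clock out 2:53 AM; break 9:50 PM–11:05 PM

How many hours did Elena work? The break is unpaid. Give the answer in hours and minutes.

4 h 11 min

Overnight: 9:27 PM → midnight = 2 h 33 min; midnight → 2:53 AM = 2 h 53 min; span 5 h 26 min; less 75 min break → 4 h 11 min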